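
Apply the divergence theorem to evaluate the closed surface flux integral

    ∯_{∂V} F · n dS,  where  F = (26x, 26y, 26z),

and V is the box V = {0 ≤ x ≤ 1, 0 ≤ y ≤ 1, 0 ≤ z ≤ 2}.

By the divergence theorem,

    ∯_{∂V} F · n dS = ∭_V (∇ · F) dV.

Compute the divergence:
    ∇ · F = ∂F_x/∂x + ∂F_y/∂y + ∂F_z/∂z = 26 + 26 + 26 = 78.

V is a rectangular box, so dV = dx dy dz with 0 ≤ x ≤ 1, 0 ≤ y ≤ 1, 0 ≤ z ≤ 2.

Integrate (78) over V as an iterated integral:

    ∭_V (∇·F) dV = ∫_0^{1} ∫_0^{1} ∫_0^{2} (78) dz dy dx.

Inner (z from 0 to 2): 156.
Middle (y from 0 to 1): 156.
Outer (x from 0 to 1): 156.

Therefore ∯_{∂V} F · n dS = 156.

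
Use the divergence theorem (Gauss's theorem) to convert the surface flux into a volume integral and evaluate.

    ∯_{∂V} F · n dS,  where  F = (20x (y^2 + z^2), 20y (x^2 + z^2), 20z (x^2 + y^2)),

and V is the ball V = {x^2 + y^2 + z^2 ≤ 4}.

By the divergence theorem,

    ∯_{∂V} F · n dS = ∭_V (∇ · F) dV.

Compute the divergence:
    ∇ · F = ∂F_x/∂x + ∂F_y/∂y + ∂F_z/∂z = 20y^2 + 20z^2 + 20x^2 + 20z^2 + 20x^2 + 20y^2 = 40x^2 + 40y^2 + 40z^2.

In spherical coordinates, x = ρ sin(φ) cos(θ), y = ρ sin(φ) sin(θ), z = ρ cos(φ), dV = ρ^2 sin(φ) dρ dφ dθ, with 0 ≤ ρ ≤ 2, 0 ≤ φ ≤ π, 0 ≤ θ ≤ 2π.

The integrand, after substitution and multiplying by the volume element, becomes (40ρ^2) · ρ^2 sin(φ), so

    ∭_V (∇·F) dV = ∫_0^{2π} ∫_0^{π} ∫_0^{2} (40ρ^2) · ρ^2 sin(φ) dρ dφ dθ.

Inner (ρ from 0 to 2): 256sin(φ).
Middle (φ from 0 to π): 512.
Outer (θ from 0 to 2π): 1024π.

Therefore ∯_{∂V} F · n dS = 1024π.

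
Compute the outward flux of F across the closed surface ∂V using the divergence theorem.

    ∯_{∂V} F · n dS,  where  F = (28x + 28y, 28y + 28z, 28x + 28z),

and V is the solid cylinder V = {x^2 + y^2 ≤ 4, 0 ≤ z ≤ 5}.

By the divergence theorem,

    ∯_{∂V} F · n dS = ∭_V (∇ · F) dV.

Compute the divergence:
    ∇ · F = ∂F_x/∂x + ∂F_y/∂y + ∂F_z/∂z = 28 + 28 + 28 = 84.

In cylindrical coordinates, x = r cos(θ), y = r sin(θ), z = z, dV = r dr dθ dz, with 0 ≤ r ≤ 2, 0 ≤ θ ≤ 2π, 0 ≤ z ≤ 5.

The integrand, after substitution and multiplying by the volume element, becomes (84) · r, so

    ∭_V (∇·F) dV = ∫_0^{2π} ∫_0^{2} ∫_0^{5} (84) · r dz dr dθ.

Inner (z from 0 to 5): 420r.
Middle (r from 0 to 2): 840.
Outer (θ from 0 to 2π): 1680π.

Therefore ∯_{∂V} F · n dS = 1680π.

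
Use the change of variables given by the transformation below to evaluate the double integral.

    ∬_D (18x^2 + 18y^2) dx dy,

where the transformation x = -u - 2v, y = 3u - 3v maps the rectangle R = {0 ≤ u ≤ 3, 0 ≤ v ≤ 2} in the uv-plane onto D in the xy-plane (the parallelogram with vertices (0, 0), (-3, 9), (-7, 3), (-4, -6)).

Compute the Jacobian determinant of (x, y) with respect to (u, v):

    ∂(x,y)/∂(u,v) = | -1  -2 | = (-1)(-3) - (-2)(3) = 9.
                   | 3  -3 |

Its absolute value is |J| = 9 (the area scaling factor).

Substituting x = -u - 2v, y = 3u - 3v into the integrand,

    18x^2 + 18y^2 → 180u^2 - 252u v + 234v^2,

so the integral becomes

    ∬_R (180u^2 - 252u v + 234v^2) · |J| du dv = ∫_0^3 ∫_0^2 (1620u^2 - 2268u v + 2106v^2) dv du.

Inner (v): 3240u^2 - 4536u + 5616.
Outer (u): 25596.

Therefore ∬_D (18x^2 + 18y^2) dx dy = 25596.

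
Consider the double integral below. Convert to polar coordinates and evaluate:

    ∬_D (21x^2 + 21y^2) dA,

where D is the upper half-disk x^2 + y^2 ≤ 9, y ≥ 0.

The region D is 0 ≤ r ≤ 3, 0 ≤ θ ≤ π in polar coordinates, where x = r cos(θ), y = r sin(θ), and dA = r dr dθ.

Under the substitution, the integrand becomes 21r^2, so

    ∬_D (21x^2 + 21y^2) dA = ∫_{0}^{π} ∫_{0}^{3} (21r^2) · r dr dθ.

Inner integral (in r): ∫_{0}^{3} (21r^2) · r dr = 1701/4.

Outer integral (in θ): ∫_{0}^{π} (1701/4) dθ = 1701π/4.

Therefore ∬_D (21x^2 + 21y^2) dA = 1701π/4.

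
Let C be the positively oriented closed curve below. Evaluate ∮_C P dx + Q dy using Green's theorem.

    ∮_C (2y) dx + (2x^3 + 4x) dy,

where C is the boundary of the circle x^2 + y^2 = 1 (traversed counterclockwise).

Green's theorem converts the closed line integral into a double integral over the enclosed region D:

    ∮_C P dx + Q dy = ∬_D (∂Q/∂x - ∂P/∂y) dA.

Here P = 2y, Q = 2x^3 + 4x, so

    ∂Q/∂x = 6x^2 + 4,    ∂P/∂y = 2,
    ∂Q/∂x - ∂P/∂y = 6x^2 + 2.

D is the region x^2 + y^2 ≤ 1. Evaluating the double integral:

In polar coordinates (x = r cos θ, y = r sin θ, dA = r dr dθ) the integrand becomes 6r^2cos(θ)^2 + 2, so

    ∬_D (6x^2 + 2) dA = ∫_0^{2π} ∫_0^{1} (6r^2cos(θ)^2 + 2) · r dr dθ.

Inner (r from 0 to 1): 3cos(θ)^2/2 + 1.
Outer (θ from 0 to 2π): 7π/2.

Therefore ∮_C P dx + Q dy = 7π/2.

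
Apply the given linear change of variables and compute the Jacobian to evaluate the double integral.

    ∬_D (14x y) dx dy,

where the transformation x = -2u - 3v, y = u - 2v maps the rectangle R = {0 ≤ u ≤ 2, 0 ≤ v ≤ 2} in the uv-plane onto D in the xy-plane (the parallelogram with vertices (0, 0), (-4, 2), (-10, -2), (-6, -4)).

Compute the Jacobian determinant of (x, y) with respect to (u, v):

    ∂(x,y)/∂(u,v) = | -2  -3 | = (-2)(-2) - (-3)(1) = 7.
                   | 1  -2 |

Its absolute value is |J| = 7 (the area scaling factor).

Substituting x = -2u - 3v, y = u - 2v into the integrand,

    14x y → -28u^2 + 14u v + 84v^2,

so the integral becomes

    ∬_R (-28u^2 + 14u v + 84v^2) · |J| du dv = ∫_0^2 ∫_0^2 (-196u^2 + 98u v + 588v^2) dv du.

Inner (v): -392u^2 + 196u + 1568.
Outer (u): 7448/3.

Therefore ∬_D (14x y) dx dy = 7448/3.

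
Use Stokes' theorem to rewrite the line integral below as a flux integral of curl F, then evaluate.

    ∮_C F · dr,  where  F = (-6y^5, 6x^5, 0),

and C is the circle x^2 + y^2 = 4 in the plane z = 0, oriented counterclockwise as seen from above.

Let S be the flat disk x^2 + y^2 ≤ 4 in the plane z = 0, with upward unit normal n̂ = ẑ. By Stokes' theorem,

    ∮_C F · dr = ∬_S (∇ × F) · n̂ dS = ∬_D (curl F)_z dA,

where D is the disk x^2 + y^2 ≤ 4.

Compute the curl of F = (-6y^5, 6x^5, 0):
    (∇ × F)_x = ∂F_z/∂y - ∂F_y/∂z = 0,
    (∇ × F)_y = ∂F_x/∂z - ∂F_z/∂x = 0,
    (∇ × F)_z = ∂F_y/∂x - ∂F_x/∂y = 30x^4 + 30y^4.

On z = 0, (curl F)_z = 30x^4 + 30y^4.

Convert to polar (x = r cos θ, y = r sin θ, dA = r dr dθ); the integrand becomes 30r^4(sin(θ)^4 + cos(θ)^4), so

    ∬_D (curl F)_z dA = ∫_0^{2π} ∫_0^{2} (30r^4(sin(θ)^4 + cos(θ)^4)) · r dr dθ.

Inner (r from 0 to 2): 320sin(θ)^4 + 320cos(θ)^4.
Outer (θ from 0 to 2π): 480π.

Therefore ∮_C F · dr = 480π.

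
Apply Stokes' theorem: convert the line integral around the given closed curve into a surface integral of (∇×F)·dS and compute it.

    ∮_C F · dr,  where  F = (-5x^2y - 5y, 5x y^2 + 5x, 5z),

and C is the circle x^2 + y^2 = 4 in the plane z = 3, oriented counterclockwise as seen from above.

Let S be the flat disk x^2 + y^2 ≤ 4 in the plane z = 3, with upward unit normal n̂ = ẑ. By Stokes' theorem,

    ∮_C F · dr = ∬_S (∇ × F) · n̂ dS = ∬_D (curl F)_z dA,

where D is the disk x^2 + y^2 ≤ 4.

Compute the curl of F = (-5x^2y - 5y, 5x y^2 + 5x, 5z):
    (∇ × F)_x = ∂F_z/∂y - ∂F_y/∂z = 0,
    (∇ × F)_y = ∂F_x/∂z - ∂F_z/∂x = 0,
    (∇ × F)_z = ∂F_y/∂x - ∂F_x/∂y = 5x^2 + 5y^2 + 10.

On z = 3, (curl F)_z = 5x^2 + 5y^2 + 10.

Convert to polar (x = r cos θ, y = r sin θ, dA = r dr dθ); the integrand becomes 5r^2 + 10, so

    ∬_D (curl F)_z dA = ∫_0^{2π} ∫_0^{2} (5r^2 + 10) · r dr dθ.

Inner (r from 0 to 2): 40.
Outer (θ from 0 to 2π): 80π.

Therefore ∮_C F · dr = 80π.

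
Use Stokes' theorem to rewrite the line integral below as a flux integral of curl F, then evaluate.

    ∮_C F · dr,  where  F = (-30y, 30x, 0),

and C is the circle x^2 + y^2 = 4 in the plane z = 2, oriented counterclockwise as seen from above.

Let S be the flat disk x^2 + y^2 ≤ 4 in the plane z = 2, with upward unit normal n̂ = ẑ. By Stokes' theorem,

    ∮_C F · dr = ∬_S (∇ × F) · n̂ dS = ∬_D (curl F)_z dA,

where D is the disk x^2 + y^2 ≤ 4.

Compute the curl of F = (-30y, 30x, 0):
    (∇ × F)_x = ∂F_z/∂y - ∂F_y/∂z = 0,
    (∇ × F)_y = ∂F_x/∂z - ∂F_z/∂x = 0,
    (∇ × F)_z = ∂F_y/∂x - ∂F_x/∂y = 60.

On z = 2, (curl F)_z = 60.

Convert to polar (x = r cos θ, y = r sin θ, dA = r dr dθ); the integrand becomes 60, so

    ∬_D (curl F)_z dA = ∫_0^{2π} ∫_0^{2} (60) · r dr dθ.

Inner (r from 0 to 2): 120.
Outer (θ from 0 to 2π): 240π.

Therefore ∮_C F · dr = 240π.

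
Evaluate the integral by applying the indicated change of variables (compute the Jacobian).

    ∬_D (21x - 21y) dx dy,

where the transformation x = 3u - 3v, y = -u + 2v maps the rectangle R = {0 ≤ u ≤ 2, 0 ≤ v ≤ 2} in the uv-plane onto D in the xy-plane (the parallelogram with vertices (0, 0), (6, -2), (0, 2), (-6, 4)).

Compute the Jacobian determinant of (x, y) with respect to (u, v):

    ∂(x,y)/∂(u,v) = | 3  -3 | = (3)(2) - (-3)(-1) = 3.
                   | -1  2 |

Its absolute value is |J| = 3 (the area scaling factor).

Substituting x = 3u - 3v, y = -u + 2v into the integrand,

    21x - 21y → 84u - 105v,

so the integral becomes

    ∬_R (84u - 105v) · |J| du dv = ∫_0^2 ∫_0^2 (252u - 315v) dv du.

Inner (v): 504u - 630.
Outer (u): -252.

Therefore ∬_D (21x - 21y) dx dy = -252.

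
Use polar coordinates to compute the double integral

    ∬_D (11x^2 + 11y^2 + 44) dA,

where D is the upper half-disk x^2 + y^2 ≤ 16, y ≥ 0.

The region D is 0 ≤ r ≤ 4, 0 ≤ θ ≤ π in polar coordinates, where x = r cos(θ), y = r sin(θ), and dA = r dr dθ.

Under the substitution, the integrand becomes 11r^2 + 44, so

    ∬_D (11x^2 + 11y^2 + 44) dA = ∫_{0}^{π} ∫_{0}^{4} (11r^2 + 44) · r dr dθ.

Inner integral (in r): ∫_{0}^{4} (11r^2 + 44) · r dr = 1056.

Outer integral (in θ): ∫_{0}^{π} (1056) dθ = 1056π.

Therefore ∬_D (11x^2 + 11y^2 + 44) dA = 1056π.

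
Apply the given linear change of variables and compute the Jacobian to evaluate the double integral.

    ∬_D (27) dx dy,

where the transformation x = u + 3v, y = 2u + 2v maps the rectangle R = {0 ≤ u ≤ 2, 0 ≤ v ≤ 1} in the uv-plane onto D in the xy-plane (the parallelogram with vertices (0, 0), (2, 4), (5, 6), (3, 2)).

Compute the Jacobian determinant of (x, y) with respect to (u, v):

    ∂(x,y)/∂(u,v) = | 1  3 | = (1)(2) - (3)(2) = -4.
                   | 2  2 |

Its absolute value is |J| = 4 (the area scaling factor).

Substituting x = u + 3v, y = 2u + 2v into the integrand,

    27 → 27,

so the integral becomes

    ∬_R (27) · |J| du dv = ∫_0^2 ∫_0^1 (108) dv du.

Inner (v): 108.
Outer (u): 216.

Therefore ∬_D (27) dx dy = 216.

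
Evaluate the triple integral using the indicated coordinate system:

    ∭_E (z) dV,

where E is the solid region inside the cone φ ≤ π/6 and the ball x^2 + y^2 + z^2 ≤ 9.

In spherical coordinates, x = ρ sin(φ) cos(θ), y = ρ sin(φ) sin(θ), z = ρ cos(φ), and dV = ρ^2 sin(φ) dρ dφ dθ.

The integrand becomes ρ cos(φ), so

    ∭_E (z) dV = ∫_{0}^{2π} ∫_{0}^{π/6} ∫_{0}^{3} (ρ cos(φ)) · ρ^2 sin(φ) dρ dφ dθ.

Inner (ρ): 81sin(2φ)/8.
Middle (φ): 81/32.
Outer (θ): 81π/16.

Therefore the triple integral equals 81π/16.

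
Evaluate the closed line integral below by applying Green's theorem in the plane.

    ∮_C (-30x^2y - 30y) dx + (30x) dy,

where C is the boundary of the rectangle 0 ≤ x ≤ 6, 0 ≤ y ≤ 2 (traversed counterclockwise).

Green's theorem converts the closed line integral into a double integral over the enclosed region D:

    ∮_C P dx + Q dy = ∬_D (∂Q/∂x - ∂P/∂y) dA.

Here P = -30x^2y - 30y, Q = 30x, so

    ∂Q/∂x = 30,    ∂P/∂y = -30x^2 - 30,
    ∂Q/∂x - ∂P/∂y = 30x^2 + 60.

D is the region 0 ≤ x ≤ 6, 0 ≤ y ≤ 2. Evaluating the double integral:

    ∬_D (30x^2 + 60) dA = ∫_0^{6} ∫_0^{2} (30x^2 + 60) dy dx.

Inner (y from 0 to 2): 60x^2 + 120.
Outer (x from 0 to 6): 5040.

Therefore ∮_C P dx + Q dy = 5040.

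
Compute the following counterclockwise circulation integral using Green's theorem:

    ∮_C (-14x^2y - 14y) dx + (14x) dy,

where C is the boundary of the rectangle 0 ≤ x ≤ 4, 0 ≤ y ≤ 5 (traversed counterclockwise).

Green's theorem converts the closed line integral into a double integral over the enclosed region D:

    ∮_C P dx + Q dy = ∬_D (∂Q/∂x - ∂P/∂y) dA.

Here P = -14x^2y - 14y, Q = 14x, so

    ∂Q/∂x = 14,    ∂P/∂y = -14x^2 - 14,
    ∂Q/∂x - ∂P/∂y = 14x^2 + 28.

D is the region 0 ≤ x ≤ 4, 0 ≤ y ≤ 5. Evaluating the double integral:

    ∬_D (14x^2 + 28) dA = ∫_0^{4} ∫_0^{5} (14x^2 + 28) dy dx.

Inner (y from 0 to 5): 70x^2 + 140.
Outer (x from 0 to 4): 6160/3.

Therefore ∮_C P dx + Q dy = 6160/3.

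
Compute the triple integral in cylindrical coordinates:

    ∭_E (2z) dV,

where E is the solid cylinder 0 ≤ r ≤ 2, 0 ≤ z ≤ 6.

In cylindrical coordinates, x = r cos(θ), y = r sin(θ), z = z, and dV = r dr dθ dz.

The integrand becomes 2z, so

    ∭_E (2z) dV = ∫_{0}^{2π} ∫_{0}^{2} ∫_{0}^{6} (2z) · r dz dr dθ.

Inner (z): 36r.
Middle (r from 0 to 2): 72.
Outer (θ): 144π.

Therefore the triple integral equals 144π.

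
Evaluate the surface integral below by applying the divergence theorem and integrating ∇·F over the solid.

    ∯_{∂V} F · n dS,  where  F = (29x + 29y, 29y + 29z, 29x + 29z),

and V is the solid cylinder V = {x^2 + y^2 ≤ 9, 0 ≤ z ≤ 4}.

By the divergence theorem,

    ∯_{∂V} F · n dS = ∭_V (∇ · F) dV.

Compute the divergence:
    ∇ · F = ∂F_x/∂x + ∂F_y/∂y + ∂F_z/∂z = 29 + 29 + 29 = 87.

In cylindrical coordinates, x = r cos(θ), y = r sin(θ), z = z, dV = r dr dθ dz, with 0 ≤ r ≤ 3, 0 ≤ θ ≤ 2π, 0 ≤ z ≤ 4.

The integrand, after substitution and multiplying by the volume element, becomes (87) · r, so

    ∭_V (∇·F) dV = ∫_0^{2π} ∫_0^{3} ∫_0^{4} (87) · r dz dr dθ.

Inner (z from 0 to 4): 348r.
Middle (r from 0 to 3): 1566.
Outer (θ from 0 to 2π): 3132π.

Therefore ∯_{∂V} F · n dS = 3132π.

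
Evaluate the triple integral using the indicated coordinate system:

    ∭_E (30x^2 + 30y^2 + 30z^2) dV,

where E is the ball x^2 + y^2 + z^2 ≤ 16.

In spherical coordinates, x = ρ sin(φ) cos(θ), y = ρ sin(φ) sin(θ), z = ρ cos(φ), and dV = ρ^2 sin(φ) dρ dφ dθ.

The integrand becomes 30ρ^2, so

    ∭_E (30x^2 + 30y^2 + 30z^2) dV = ∫_{0}^{2π} ∫_{0}^{π} ∫_{0}^{4} (30ρ^2) · ρ^2 sin(φ) dρ dφ dθ.

Inner (ρ): 6144sin(φ).
Middle (φ): 12288.
Outer (θ): 24576π.

Therefore the triple integral equals 24576π.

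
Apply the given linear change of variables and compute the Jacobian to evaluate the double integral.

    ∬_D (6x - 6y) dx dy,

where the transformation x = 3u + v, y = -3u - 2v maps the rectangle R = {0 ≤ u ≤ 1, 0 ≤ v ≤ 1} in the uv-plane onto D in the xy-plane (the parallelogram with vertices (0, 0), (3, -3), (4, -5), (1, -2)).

Compute the Jacobian determinant of (x, y) with respect to (u, v):

    ∂(x,y)/∂(u,v) = | 3  1 | = (3)(-2) - (1)(-3) = -3.
                   | -3  -2 |

Its absolute value is |J| = 3 (the area scaling factor).

Substituting x = 3u + v, y = -3u - 2v into the integrand,

    6x - 6y → 36u + 18v,

so the integral becomes

    ∬_R (36u + 18v) · |J| du dv = ∫_0^1 ∫_0^1 (108u + 54v) dv du.

Inner (v): 108u + 27.
Outer (u): 81.

Therefore ∬_D (6x - 6y) dx dy = 81.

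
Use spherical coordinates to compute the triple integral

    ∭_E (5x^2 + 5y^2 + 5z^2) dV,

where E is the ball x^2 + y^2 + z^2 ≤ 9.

In spherical coordinates, x = ρ sin(φ) cos(θ), y = ρ sin(φ) sin(θ), z = ρ cos(φ), and dV = ρ^2 sin(φ) dρ dφ dθ.

The integrand becomes 5ρ^2, so

    ∭_E (5x^2 + 5y^2 + 5z^2) dV = ∫_{0}^{2π} ∫_{0}^{π} ∫_{0}^{3} (5ρ^2) · ρ^2 sin(φ) dρ dφ dθ.

Inner (ρ): 243sin(φ).
Middle (φ): 486.
Outer (θ): 972π.

Therefore the triple integral equals 972π.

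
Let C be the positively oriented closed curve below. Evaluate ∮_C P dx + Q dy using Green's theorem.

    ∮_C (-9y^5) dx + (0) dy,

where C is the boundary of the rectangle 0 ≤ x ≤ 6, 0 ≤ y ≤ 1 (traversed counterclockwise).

Green's theorem converts the closed line integral into a double integral over the enclosed region D:

    ∮_C P dx + Q dy = ∬_D (∂Q/∂x - ∂P/∂y) dA.

Here P = -9y^5, Q = 0, so

    ∂Q/∂x = 0,    ∂P/∂y = -45y^4,
    ∂Q/∂x - ∂P/∂y = 45y^4.

D is the region 0 ≤ x ≤ 6, 0 ≤ y ≤ 1. Evaluating the double integral:

    ∬_D (45y^4) dA = ∫_0^{6} ∫_0^{1} (45y^4) dy dx.

Inner (y from 0 to 1): 9.
Outer (x from 0 to 6): 54.

Therefore ∮_C P dx + Q dy = 54.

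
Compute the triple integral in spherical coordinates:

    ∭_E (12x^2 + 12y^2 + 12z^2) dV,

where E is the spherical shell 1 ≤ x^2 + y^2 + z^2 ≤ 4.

In spherical coordinates, x = ρ sin(φ) cos(θ), y = ρ sin(φ) sin(θ), z = ρ cos(φ), and dV = ρ^2 sin(φ) dρ dφ dθ.

The integrand becomes 12ρ^2, so

    ∭_E (12x^2 + 12y^2 + 12z^2) dV = ∫_{0}^{2π} ∫_{0}^{π} ∫_{1}^{2} (12ρ^2) · ρ^2 sin(φ) dρ dφ dθ.

Inner (ρ): 372sin(φ)/5.
Middle (φ): 744/5.
Outer (θ): 1488π/5.

Therefore the triple integral equals 1488π/5.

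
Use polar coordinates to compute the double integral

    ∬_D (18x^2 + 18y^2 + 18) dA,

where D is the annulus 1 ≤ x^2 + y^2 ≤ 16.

The region D is 1 ≤ r ≤ 4, 0 ≤ θ ≤ 2π in polar coordinates, where x = r cos(θ), y = r sin(θ), and dA = r dr dθ.

Under the substitution, the integrand becomes 18r^2 + 18, so

    ∬_D (18x^2 + 18y^2 + 18) dA = ∫_{0}^{2π} ∫_{1}^{4} (18r^2 + 18) · r dr dθ.

Inner integral (in r): ∫_{1}^{4} (18r^2 + 18) · r dr = 2565/2.

Outer integral (in θ): ∫_{0}^{2π} (2565/2) dθ = 2565π.

Therefore ∬_D (18x^2 + 18y^2 + 18) dA = 2565π.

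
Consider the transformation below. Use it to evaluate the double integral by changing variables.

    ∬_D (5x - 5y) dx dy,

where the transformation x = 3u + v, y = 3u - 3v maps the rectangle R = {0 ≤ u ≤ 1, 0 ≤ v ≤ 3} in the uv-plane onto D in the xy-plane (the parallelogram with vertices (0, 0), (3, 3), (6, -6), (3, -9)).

Compute the Jacobian determinant of (x, y) with respect to (u, v):

    ∂(x,y)/∂(u,v) = | 3  1 | = (3)(-3) - (1)(3) = -12.
                   | 3  -3 |

Its absolute value is |J| = 12 (the area scaling factor).

Substituting x = 3u + v, y = 3u - 3v into the integrand,

    5x - 5y → 20v,

so the integral becomes

    ∬_R (20v) · |J| du dv = ∫_0^1 ∫_0^3 (240v) dv du.

Inner (v): 1080.
Outer (u): 1080.

Therefore ∬_D (5x - 5y) dx dy = 1080.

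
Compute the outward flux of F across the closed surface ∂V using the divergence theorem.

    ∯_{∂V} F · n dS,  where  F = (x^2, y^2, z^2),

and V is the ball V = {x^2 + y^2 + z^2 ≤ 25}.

By the divergence theorem,

    ∯_{∂V} F · n dS = ∭_V (∇ · F) dV.

Compute the divergence:
    ∇ · F = ∂F_x/∂x + ∂F_y/∂y + ∂F_z/∂z = 2x + 2y + 2z.

In spherical coordinates, x = ρ sin(φ) cos(θ), y = ρ sin(φ) sin(θ), z = ρ cos(φ), dV = ρ^2 sin(φ) dρ dφ dθ, with 0 ≤ ρ ≤ 5, 0 ≤ φ ≤ π, 0 ≤ θ ≤ 2π.

The integrand, after substitution and multiplying by the volume element, becomes (2ρ (sqrt(2)sin(φ)sin(θ + π/4) + cos(φ))) · ρ^2 sin(φ), so

    ∭_V (∇·F) dV = ∫_0^{2π} ∫_0^{π} ∫_0^{5} (2ρ (sqrt(2)sin(φ)sin(θ + π/4) + cos(φ))) · ρ^2 sin(φ) dρ dφ dθ.

Inner (ρ from 0 to 5): 625(sqrt(2)sin(φ)sin(θ + π/4) + cos(φ))sin(φ)/2.
Middle (φ from 0 to π): 625sqrt(2)π sin(θ + π/4)/4.
Outer (θ from 0 to 2π): 0.

Therefore ∯_{∂V} F · n dS = 0.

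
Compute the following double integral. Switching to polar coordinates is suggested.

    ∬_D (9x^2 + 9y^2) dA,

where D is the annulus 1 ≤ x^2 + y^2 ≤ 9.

The region D is 1 ≤ r ≤ 3, 0 ≤ θ ≤ 2π in polar coordinates, where x = r cos(θ), y = r sin(θ), and dA = r dr dθ.

Under the substitution, the integrand becomes 9r^2, so

    ∬_D (9x^2 + 9y^2) dA = ∫_{0}^{2π} ∫_{1}^{3} (9r^2) · r dr dθ.

Inner integral (in r): ∫_{1}^{3} (9r^2) · r dr = 180.

Outer integral (in θ): ∫_{0}^{2π} (180) dθ = 360π.

Therefore ∬_D (9x^2 + 9y^2) dA = 360π.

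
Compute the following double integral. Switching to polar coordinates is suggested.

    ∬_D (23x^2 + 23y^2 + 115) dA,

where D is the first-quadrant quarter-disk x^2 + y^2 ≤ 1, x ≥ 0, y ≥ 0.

The region D is 0 ≤ r ≤ 1, 0 ≤ θ ≤ π/2 in polar coordinates, where x = r cos(θ), y = r sin(θ), and dA = r dr dθ.

Under the substitution, the integrand becomes 23r^2 + 115, so

    ∬_D (23x^2 + 23y^2 + 115) dA = ∫_{0}^{π/2} ∫_{0}^{1} (23r^2 + 115) · r dr dθ.

Inner integral (in r): ∫_{0}^{1} (23r^2 + 115) · r dr = 253/4.

Outer integral (in θ): ∫_{0}^{π/2} (253/4) dθ = 253π/8.

Therefore ∬_D (23x^2 + 23y^2 + 115) dA = 253π/8.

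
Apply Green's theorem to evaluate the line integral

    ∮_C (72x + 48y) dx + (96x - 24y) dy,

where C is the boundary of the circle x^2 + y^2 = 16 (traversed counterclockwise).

Green's theorem converts the closed line integral into a double integral over the enclosed region D:

    ∮_C P dx + Q dy = ∬_D (∂Q/∂x - ∂P/∂y) dA.

Here P = 72x + 48y, Q = 96x - 24y, so

    ∂Q/∂x = 96,    ∂P/∂y = 48,
    ∂Q/∂x - ∂P/∂y = 48.

D is the region x^2 + y^2 ≤ 16. Evaluating the double integral:

In polar coordinates (x = r cos θ, y = r sin θ, dA = r dr dθ) the integrand becomes 48, so

    ∬_D (48) dA = ∫_0^{2π} ∫_0^{4} (48) · r dr dθ.

Inner (r from 0 to 4): 384.
Outer (θ from 0 to 2π): 768π.

Therefore ∮_C P dx + Q dy = 768π.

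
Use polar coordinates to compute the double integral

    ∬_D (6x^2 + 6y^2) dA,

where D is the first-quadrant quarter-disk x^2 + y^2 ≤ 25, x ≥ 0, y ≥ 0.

The region D is 0 ≤ r ≤ 5, 0 ≤ θ ≤ π/2 in polar coordinates, where x = r cos(θ), y = r sin(θ), and dA = r dr dθ.

Under the substitution, the integrand becomes 6r^2, so

    ∬_D (6x^2 + 6y^2) dA = ∫_{0}^{π/2} ∫_{0}^{5} (6r^2) · r dr dθ.

Inner integral (in r): ∫_{0}^{5} (6r^2) · r dr = 1875/2.

Outer integral (in θ): ∫_{0}^{π/2} (1875/2) dθ = 1875π/4.

Therefore ∬_D (6x^2 + 6y^2) dA = 1875π/4.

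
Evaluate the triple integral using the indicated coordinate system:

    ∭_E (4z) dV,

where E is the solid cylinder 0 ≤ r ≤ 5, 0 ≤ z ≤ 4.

In cylindrical coordinates, x = r cos(θ), y = r sin(θ), z = z, and dV = r dr dθ dz.

The integrand becomes 4z, so

    ∭_E (4z) dV = ∫_{0}^{2π} ∫_{0}^{5} ∫_{0}^{4} (4z) · r dz dr dθ.

Inner (z): 32r.
Middle (r from 0 to 5): 400.
Outer (θ): 800π.

Therefore the triple integral equals 800π.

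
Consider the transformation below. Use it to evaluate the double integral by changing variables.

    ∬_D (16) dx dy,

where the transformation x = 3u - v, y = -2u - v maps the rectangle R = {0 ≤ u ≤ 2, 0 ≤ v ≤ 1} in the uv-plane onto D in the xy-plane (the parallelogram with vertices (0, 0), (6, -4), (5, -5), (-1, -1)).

Compute the Jacobian determinant of (x, y) with respect to (u, v):

    ∂(x,y)/∂(u,v) = | 3  -1 | = (3)(-1) - (-1)(-2) = -5.
                   | -2  -1 |

Its absolute value is |J| = 5 (the area scaling factor).

Substituting x = 3u - v, y = -2u - v into the integrand,

    16 → 16,

so the integral becomes

    ∬_R (16) · |J| du dv = ∫_0^2 ∫_0^1 (80) dv du.

Inner (v): 80.
Outer (u): 160.

Therefore ∬_D (16) dx dy = 160.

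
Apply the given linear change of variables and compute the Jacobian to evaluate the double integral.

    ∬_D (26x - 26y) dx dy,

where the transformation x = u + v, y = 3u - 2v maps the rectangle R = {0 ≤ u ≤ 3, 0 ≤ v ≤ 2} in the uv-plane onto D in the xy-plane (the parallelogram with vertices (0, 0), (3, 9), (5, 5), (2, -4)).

Compute the Jacobian determinant of (x, y) with respect to (u, v):

    ∂(x,y)/∂(u,v) = | 1  1 | = (1)(-2) - (1)(3) = -5.
                   | 3  -2 |

Its absolute value is |J| = 5 (the area scaling factor).

Substituting x = u + v, y = 3u - 2v into the integrand,

    26x - 26y → -52u + 78v,

so the integral becomes

    ∬_R (-52u + 78v) · |J| du dv = ∫_0^3 ∫_0^2 (-260u + 390v) dv du.

Inner (v): 780 - 520u.
Outer (u): 0.

Therefore ∬_D (26x - 26y) dx dy = 0.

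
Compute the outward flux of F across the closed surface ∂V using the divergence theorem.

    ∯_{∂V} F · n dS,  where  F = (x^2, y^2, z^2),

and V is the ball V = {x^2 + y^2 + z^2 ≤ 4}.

By the divergence theorem,

    ∯_{∂V} F · n dS = ∭_V (∇ · F) dV.

Compute the divergence:
    ∇ · F = ∂F_x/∂x + ∂F_y/∂y + ∂F_z/∂z = 2x + 2y + 2z.

In spherical coordinates, x = ρ sin(φ) cos(θ), y = ρ sin(φ) sin(θ), z = ρ cos(φ), dV = ρ^2 sin(φ) dρ dφ dθ, with 0 ≤ ρ ≤ 2, 0 ≤ φ ≤ π, 0 ≤ θ ≤ 2π.

The integrand, after substitution and multiplying by the volume element, becomes (2ρ (sqrt(2)sin(φ)sin(θ + π/4) + cos(φ))) · ρ^2 sin(φ), so

    ∭_V (∇·F) dV = ∫_0^{2π} ∫_0^{π} ∫_0^{2} (2ρ (sqrt(2)sin(φ)sin(θ + π/4) + cos(φ))) · ρ^2 sin(φ) dρ dφ dθ.

Inner (ρ from 0 to 2): 8(sqrt(2)sin(φ)sin(θ + π/4) + cos(φ))sin(φ).
Middle (φ from 0 to π): 4sqrt(2)π sin(θ + π/4).
Outer (θ from 0 to 2π): 0.

Therefore ∯_{∂V} F · n dS = 0.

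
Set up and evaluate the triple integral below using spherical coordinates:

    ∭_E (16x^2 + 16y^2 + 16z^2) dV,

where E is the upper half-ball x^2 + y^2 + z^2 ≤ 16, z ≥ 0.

In spherical coordinates, x = ρ sin(φ) cos(θ), y = ρ sin(φ) sin(θ), z = ρ cos(φ), and dV = ρ^2 sin(φ) dρ dφ dθ.

The integrand becomes 16ρ^2, so

    ∭_E (16x^2 + 16y^2 + 16z^2) dV = ∫_{0}^{2π} ∫_{0}^{π/2} ∫_{0}^{4} (16ρ^2) · ρ^2 sin(φ) dρ dφ dθ.

Inner (ρ): 16384sin(φ)/5.
Middle (φ): 16384/5.
Outer (θ): 32768π/5.

Therefore the triple integral equals 32768π/5.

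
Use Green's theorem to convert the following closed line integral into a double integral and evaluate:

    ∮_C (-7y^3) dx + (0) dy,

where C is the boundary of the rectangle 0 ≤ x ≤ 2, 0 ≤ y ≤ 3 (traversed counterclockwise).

Green's theorem converts the closed line integral into a double integral over the enclosed region D:

    ∮_C P dx + Q dy = ∬_D (∂Q/∂x - ∂P/∂y) dA.

Here P = -7y^3, Q = 0, so

    ∂Q/∂x = 0,    ∂P/∂y = -21y^2,
    ∂Q/∂x - ∂P/∂y = 21y^2.

D is the region 0 ≤ x ≤ 2, 0 ≤ y ≤ 3. Evaluating the double integral:

    ∬_D (21y^2) dA = ∫_0^{2} ∫_0^{3} (21y^2) dy dx.

Inner (y from 0 to 3): 189.
Outer (x from 0 to 2): 378.

Therefore ∮_C P dx + Q dy = 378.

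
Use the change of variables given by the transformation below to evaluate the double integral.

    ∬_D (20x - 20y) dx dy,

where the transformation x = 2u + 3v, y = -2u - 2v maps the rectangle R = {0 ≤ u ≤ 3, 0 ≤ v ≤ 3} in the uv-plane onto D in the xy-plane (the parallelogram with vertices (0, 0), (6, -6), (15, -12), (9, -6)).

Compute the Jacobian determinant of (x, y) with respect to (u, v):

    ∂(x,y)/∂(u,v) = | 2  3 | = (2)(-2) - (3)(-2) = 2.
                   | -2  -2 |

Its absolute value is |J| = 2 (the area scaling factor).

Substituting x = 2u + 3v, y = -2u - 2v into the integrand,

    20x - 20y → 80u + 100v,

so the integral becomes

    ∬_R (80u + 100v) · |J| du dv = ∫_0^3 ∫_0^3 (160u + 200v) dv du.

Inner (v): 480u + 900.
Outer (u): 4860.

Therefore ∬_D (20x - 20y) dx dy = 4860.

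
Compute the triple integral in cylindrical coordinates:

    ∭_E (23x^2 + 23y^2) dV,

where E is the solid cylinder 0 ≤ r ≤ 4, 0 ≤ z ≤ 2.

In cylindrical coordinates, x = r cos(θ), y = r sin(θ), z = z, and dV = r dr dθ dz.

The integrand becomes 23r^2, so

    ∭_E (23x^2 + 23y^2) dV = ∫_{0}^{2π} ∫_{0}^{4} ∫_{0}^{2} (23r^2) · r dz dr dθ.

Inner (z): 46r^3.
Middle (r from 0 to 4): 2944.
Outer (θ): 5888π.

Therefore the triple integral equals 5888π.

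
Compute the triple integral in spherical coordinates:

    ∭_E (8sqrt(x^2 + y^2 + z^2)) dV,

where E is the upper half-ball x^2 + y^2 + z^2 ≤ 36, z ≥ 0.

In spherical coordinates, x = ρ sin(φ) cos(θ), y = ρ sin(φ) sin(θ), z = ρ cos(φ), and dV = ρ^2 sin(φ) dρ dφ dθ.

The integrand becomes 8ρ, so

    ∭_E (8sqrt(x^2 + y^2 + z^2)) dV = ∫_{0}^{2π} ∫_{0}^{π/2} ∫_{0}^{6} (8ρ) · ρ^2 sin(φ) dρ dφ dθ.

Inner (ρ): 2592sin(φ).
Middle (φ): 2592.
Outer (θ): 5184π.

Therefore the triple integral equals 5184π.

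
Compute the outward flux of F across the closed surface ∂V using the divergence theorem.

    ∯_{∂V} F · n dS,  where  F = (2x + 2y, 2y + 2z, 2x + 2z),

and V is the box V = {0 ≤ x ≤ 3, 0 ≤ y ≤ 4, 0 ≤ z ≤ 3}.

By the divergence theorem,

    ∯_{∂V} F · n dS = ∭_V (∇ · F) dV.

Compute the divergence:
    ∇ · F = ∂F_x/∂x + ∂F_y/∂y + ∂F_z/∂z = 2 + 2 + 2 = 6.

V is a rectangular box, so dV = dx dy dz with 0 ≤ x ≤ 3, 0 ≤ y ≤ 4, 0 ≤ z ≤ 3.

Integrate (6) over V as an iterated integral:

    ∭_V (∇·F) dV = ∫_0^{3} ∫_0^{4} ∫_0^{3} (6) dz dy dx.

Inner (z from 0 to 3): 18.
Middle (y from 0 to 4): 72.
Outer (x from 0 to 3): 216.

Therefore ∯_{∂V} F · n dS = 216.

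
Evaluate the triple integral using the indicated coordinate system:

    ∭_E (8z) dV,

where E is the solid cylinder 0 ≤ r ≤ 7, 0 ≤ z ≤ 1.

In cylindrical coordinates, x = r cos(θ), y = r sin(θ), z = z, and dV = r dr dθ dz.

The integrand becomes 8z, so

    ∭_E (8z) dV = ∫_{0}^{2π} ∫_{0}^{7} ∫_{0}^{1} (8z) · r dz dr dθ.

Inner (z): 4r.
Middle (r from 0 to 7): 98.
Outer (θ): 196π.

Therefore the triple integral equals 196π.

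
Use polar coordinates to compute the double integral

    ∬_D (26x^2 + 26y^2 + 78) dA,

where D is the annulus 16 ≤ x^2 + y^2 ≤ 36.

The region D is 4 ≤ r ≤ 6, 0 ≤ θ ≤ 2π in polar coordinates, where x = r cos(θ), y = r sin(θ), and dA = r dr dθ.

Under the substitution, the integrand becomes 26r^2 + 78, so

    ∬_D (26x^2 + 26y^2 + 78) dA = ∫_{0}^{2π} ∫_{4}^{6} (26r^2 + 78) · r dr dθ.

Inner integral (in r): ∫_{4}^{6} (26r^2 + 78) · r dr = 7540.

Outer integral (in θ): ∫_{0}^{2π} (7540) dθ = 15080π.

Therefore ∬_D (26x^2 + 26y^2 + 78) dA = 15080π.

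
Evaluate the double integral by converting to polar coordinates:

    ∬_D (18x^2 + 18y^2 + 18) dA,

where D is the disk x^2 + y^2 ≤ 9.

The region D is 0 ≤ r ≤ 3, 0 ≤ θ ≤ 2π in polar coordinates, where x = r cos(θ), y = r sin(θ), and dA = r dr dθ.

Under the substitution, the integrand becomes 18r^2 + 18, so

    ∬_D (18x^2 + 18y^2 + 18) dA = ∫_{0}^{2π} ∫_{0}^{3} (18r^2 + 18) · r dr dθ.

Inner integral (in r): ∫_{0}^{3} (18r^2 + 18) · r dr = 891/2.

Outer integral (in θ): ∫_{0}^{2π} (891/2) dθ = 891π.

Therefore ∬_D (18x^2 + 18y^2 + 18) dA = 891π.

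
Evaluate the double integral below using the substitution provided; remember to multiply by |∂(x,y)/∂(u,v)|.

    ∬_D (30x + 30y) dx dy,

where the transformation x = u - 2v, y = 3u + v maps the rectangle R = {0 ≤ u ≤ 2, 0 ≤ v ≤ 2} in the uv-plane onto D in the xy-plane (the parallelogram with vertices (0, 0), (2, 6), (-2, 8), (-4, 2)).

Compute the Jacobian determinant of (x, y) with respect to (u, v):

    ∂(x,y)/∂(u,v) = | 1  -2 | = (1)(1) - (-2)(3) = 7.
                   | 3  1 |

Its absolute value is |J| = 7 (the area scaling factor).

Substituting x = u - 2v, y = 3u + v into the integrand,

    30x + 30y → 120u - 30v,

so the integral becomes

    ∬_R (120u - 30v) · |J| du dv = ∫_0^2 ∫_0^2 (840u - 210v) dv du.

Inner (v): 1680u - 420.
Outer (u): 2520.

Therefore ∬_D (30x + 30y) dx dy = 2520.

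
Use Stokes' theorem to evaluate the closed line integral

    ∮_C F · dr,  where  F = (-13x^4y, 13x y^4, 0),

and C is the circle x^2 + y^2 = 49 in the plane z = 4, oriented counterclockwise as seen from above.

Let S be the flat disk x^2 + y^2 ≤ 49 in the plane z = 4, with upward unit normal n̂ = ẑ. By Stokes' theorem,

    ∮_C F · dr = ∬_S (∇ × F) · n̂ dS = ∬_D (curl F)_z dA,

where D is the disk x^2 + y^2 ≤ 49.

Compute the curl of F = (-13x^4y, 13x y^4, 0):
    (∇ × F)_x = ∂F_z/∂y - ∂F_y/∂z = 0,
    (∇ × F)_y = ∂F_x/∂z - ∂F_z/∂x = 0,
    (∇ × F)_z = ∂F_y/∂x - ∂F_x/∂y = 13x^4 + 13y^4.

On z = 4, (curl F)_z = 13x^4 + 13y^4.

Convert to polar (x = r cos θ, y = r sin θ, dA = r dr dθ); the integrand becomes 13r^4(sin(θ)^4 + cos(θ)^4), so

    ∬_D (curl F)_z dA = ∫_0^{2π} ∫_0^{7} (13r^4(sin(θ)^4 + cos(θ)^4)) · r dr dθ.

Inner (r from 0 to 7): 1529437sin(θ)^4/6 + 1529437cos(θ)^4/6.
Outer (θ from 0 to 2π): 1529437π/4.

Therefore ∮_C F · dr = 1529437π/4.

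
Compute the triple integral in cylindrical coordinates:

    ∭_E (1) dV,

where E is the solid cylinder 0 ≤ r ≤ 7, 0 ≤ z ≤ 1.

In cylindrical coordinates, x = r cos(θ), y = r sin(θ), z = z, and dV = r dr dθ dz.

The integrand becomes 1, so

    ∭_E (1) dV = ∫_{0}^{2π} ∫_{0}^{7} ∫_{0}^{1} (1) · r dz dr dθ.

Inner (z): r.
Middle (r from 0 to 7): 49/2.
Outer (θ): 49π.

Therefore the triple integral equals 49π.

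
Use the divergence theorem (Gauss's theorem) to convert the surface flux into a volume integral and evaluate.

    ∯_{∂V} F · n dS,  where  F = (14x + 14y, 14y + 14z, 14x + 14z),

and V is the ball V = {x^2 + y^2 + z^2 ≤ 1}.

By the divergence theorem,

    ∯_{∂V} F · n dS = ∭_V (∇ · F) dV.

Compute the divergence:
    ∇ · F = ∂F_x/∂x + ∂F_y/∂y + ∂F_z/∂z = 14 + 14 + 14 = 42.

In spherical coordinates, x = ρ sin(φ) cos(θ), y = ρ sin(φ) sin(θ), z = ρ cos(φ), dV = ρ^2 sin(φ) dρ dφ dθ, with 0 ≤ ρ ≤ 1, 0 ≤ φ ≤ π, 0 ≤ θ ≤ 2π.

The integrand, after substitution and multiplying by the volume element, becomes (42) · ρ^2 sin(φ), so

    ∭_V (∇·F) dV = ∫_0^{2π} ∫_0^{π} ∫_0^{1} (42) · ρ^2 sin(φ) dρ dφ dθ.

Inner (ρ from 0 to 1): 14sin(φ).
Middle (φ from 0 to π): 28.
Outer (θ from 0 to 2π): 56π.

Therefore ∯_{∂V} F · n dS = 56π.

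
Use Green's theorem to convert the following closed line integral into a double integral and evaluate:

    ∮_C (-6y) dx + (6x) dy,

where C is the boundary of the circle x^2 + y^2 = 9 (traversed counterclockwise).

Green's theorem converts the closed line integral into a double integral over the enclosed region D:

    ∮_C P dx + Q dy = ∬_D (∂Q/∂x - ∂P/∂y) dA.

Here P = -6y, Q = 6x, so

    ∂Q/∂x = 6,    ∂P/∂y = -6,
    ∂Q/∂x - ∂P/∂y = 12.

D is the region x^2 + y^2 ≤ 9. Evaluating the double integral:

In polar coordinates (x = r cos θ, y = r sin θ, dA = r dr dθ) the integrand becomes 12, so

    ∬_D (12) dA = ∫_0^{2π} ∫_0^{3} (12) · r dr dθ.

Inner (r from 0 to 3): 54.
Outer (θ from 0 to 2π): 108π.

Therefore ∮_C P dx + Q dy = 108π.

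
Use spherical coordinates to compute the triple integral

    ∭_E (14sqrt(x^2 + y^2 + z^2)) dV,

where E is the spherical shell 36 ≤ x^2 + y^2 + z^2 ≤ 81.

In spherical coordinates, x = ρ sin(φ) cos(θ), y = ρ sin(φ) sin(θ), z = ρ cos(φ), and dV = ρ^2 sin(φ) dρ dφ dθ.

The integrand becomes 14ρ, so

    ∭_E (14sqrt(x^2 + y^2 + z^2)) dV = ∫_{0}^{2π} ∫_{0}^{π} ∫_{6}^{9} (14ρ) · ρ^2 sin(φ) dρ dφ dθ.

Inner (ρ): 36855sin(φ)/2.
Middle (φ): 36855.
Outer (θ): 73710π.

Therefore the triple integral equals 73710π.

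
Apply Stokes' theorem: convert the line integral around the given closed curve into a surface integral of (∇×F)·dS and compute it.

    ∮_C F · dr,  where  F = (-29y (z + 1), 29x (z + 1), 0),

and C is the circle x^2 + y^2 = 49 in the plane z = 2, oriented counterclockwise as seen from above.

Let S be the flat disk x^2 + y^2 ≤ 49 in the plane z = 2, with upward unit normal n̂ = ẑ. By Stokes' theorem,

    ∮_C F · dr = ∬_S (∇ × F) · n̂ dS = ∬_D (curl F)_z dA,

where D is the disk x^2 + y^2 ≤ 49.

Compute the curl of F = (-29y (z + 1), 29x (z + 1), 0):
    (∇ × F)_x = ∂F_z/∂y - ∂F_y/∂z = -29x,
    (∇ × F)_y = ∂F_x/∂z - ∂F_z/∂x = -29y,
    (∇ × F)_z = ∂F_y/∂x - ∂F_x/∂y = 58z + 58.

On z = 2, (curl F)_z = 174.

Convert to polar (x = r cos θ, y = r sin θ, dA = r dr dθ); the integrand becomes 174, so

    ∬_D (curl F)_z dA = ∫_0^{2π} ∫_0^{7} (174) · r dr dθ.

Inner (r from 0 to 7): 4263.
Outer (θ from 0 to 2π): 8526π.

Therefore ∮_C F · dr = 8526π.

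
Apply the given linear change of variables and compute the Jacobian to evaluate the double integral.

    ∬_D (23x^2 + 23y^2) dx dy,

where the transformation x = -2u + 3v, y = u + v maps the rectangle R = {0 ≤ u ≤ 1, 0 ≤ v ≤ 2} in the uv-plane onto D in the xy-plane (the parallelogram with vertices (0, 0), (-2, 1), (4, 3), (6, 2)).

Compute the Jacobian determinant of (x, y) with respect to (u, v):

    ∂(x,y)/∂(u,v) = | -2  3 | = (-2)(1) - (3)(1) = -5.
                   | 1  1 |

Its absolute value is |J| = 5 (the area scaling factor).

Substituting x = -2u + 3v, y = u + v into the integrand,

    23x^2 + 23y^2 → 115u^2 - 230u v + 230v^2,

so the integral becomes

    ∬_R (115u^2 - 230u v + 230v^2) · |J| du dv = ∫_0^1 ∫_0^2 (575u^2 - 1150u v + 1150v^2) dv du.

Inner (v): 1150u^2 - 2300u + 9200/3.
Outer (u): 2300.

Therefore ∬_D (23x^2 + 23y^2) dx dy = 2300.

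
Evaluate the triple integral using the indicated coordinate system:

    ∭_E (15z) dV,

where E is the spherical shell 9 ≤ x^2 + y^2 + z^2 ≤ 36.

In spherical coordinates, x = ρ sin(φ) cos(θ), y = ρ sin(φ) sin(θ), z = ρ cos(φ), and dV = ρ^2 sin(φ) dρ dφ dθ.

The integrand becomes 15ρ cos(φ), so

    ∭_E (15z) dV = ∫_{0}^{2π} ∫_{0}^{π} ∫_{3}^{6} (15ρ cos(φ)) · ρ^2 sin(φ) dρ dφ dθ.

Inner (ρ): 18225sin(2φ)/8.
Middle (φ): 0.
Outer (θ): 0.

Therefore the triple integral equals 0.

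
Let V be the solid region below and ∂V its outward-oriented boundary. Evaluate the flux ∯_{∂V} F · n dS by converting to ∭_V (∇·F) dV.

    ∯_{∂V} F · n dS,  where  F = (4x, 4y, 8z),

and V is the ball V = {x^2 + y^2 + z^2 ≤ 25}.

By the divergence theorem,

    ∯_{∂V} F · n dS = ∭_V (∇ · F) dV.

Compute the divergence:
    ∇ · F = ∂F_x/∂x + ∂F_y/∂y + ∂F_z/∂z = 4 + 4 + 8 = 16.

In spherical coordinates, x = ρ sin(φ) cos(θ), y = ρ sin(φ) sin(θ), z = ρ cos(φ), dV = ρ^2 sin(φ) dρ dφ dθ, with 0 ≤ ρ ≤ 5, 0 ≤ φ ≤ π, 0 ≤ θ ≤ 2π.

The integrand, after substitution and multiplying by the volume element, becomes (16) · ρ^2 sin(φ), so

    ∭_V (∇·F) dV = ∫_0^{2π} ∫_0^{π} ∫_0^{5} (16) · ρ^2 sin(φ) dρ dφ dθ.

Inner (ρ from 0 to 5): 2000sin(φ)/3.
Middle (φ from 0 to π): 4000/3.
Outer (θ from 0 to 2π): 8000π/3.

Therefore ∯_{∂V} F · n dS = 8000π/3.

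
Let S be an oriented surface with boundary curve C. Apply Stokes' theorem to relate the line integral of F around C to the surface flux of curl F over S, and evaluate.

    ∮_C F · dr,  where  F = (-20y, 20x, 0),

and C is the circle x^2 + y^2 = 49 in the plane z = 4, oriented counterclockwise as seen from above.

Let S be the flat disk x^2 + y^2 ≤ 49 in the plane z = 4, with upward unit normal n̂ = ẑ. By Stokes' theorem,

    ∮_C F · dr = ∬_S (∇ × F) · n̂ dS = ∬_D (curl F)_z dA,

where D is the disk x^2 + y^2 ≤ 49.

Compute the curl of F = (-20y, 20x, 0):
    (∇ × F)_x = ∂F_z/∂y - ∂F_y/∂z = 0,
    (∇ × F)_y = ∂F_x/∂z - ∂F_z/∂x = 0,
    (∇ × F)_z = ∂F_y/∂x - ∂F_x/∂y = 40.

On z = 4, (curl F)_z = 40.

Convert to polar (x = r cos θ, y = r sin θ, dA = r dr dθ); the integrand becomes 40, so

    ∬_D (curl F)_z dA = ∫_0^{2π} ∫_0^{7} (40) · r dr dθ.

Inner (r from 0 to 7): 980.
Outer (θ from 0 to 2π): 1960π.

Therefore ∮_C F · dr = 1960π.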